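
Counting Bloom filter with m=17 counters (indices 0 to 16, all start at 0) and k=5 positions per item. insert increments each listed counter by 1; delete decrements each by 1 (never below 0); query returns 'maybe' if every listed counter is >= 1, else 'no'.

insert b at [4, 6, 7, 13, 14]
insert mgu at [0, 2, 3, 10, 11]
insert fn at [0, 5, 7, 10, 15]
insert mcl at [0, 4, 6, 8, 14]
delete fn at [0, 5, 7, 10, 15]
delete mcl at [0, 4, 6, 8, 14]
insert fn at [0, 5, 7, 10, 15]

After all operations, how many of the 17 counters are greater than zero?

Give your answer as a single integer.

Step 1: insert b at [4, 6, 7, 13, 14] -> counters=[0,0,0,0,1,0,1,1,0,0,0,0,0,1,1,0,0]
Step 2: insert mgu at [0, 2, 3, 10, 11] -> counters=[1,0,1,1,1,0,1,1,0,0,1,1,0,1,1,0,0]
Step 3: insert fn at [0, 5, 7, 10, 15] -> counters=[2,0,1,1,1,1,1,2,0,0,2,1,0,1,1,1,0]
Step 4: insert mcl at [0, 4, 6, 8, 14] -> counters=[3,0,1,1,2,1,2,2,1,0,2,1,0,1,2,1,0]
Step 5: delete fn at [0, 5, 7, 10, 15] -> counters=[2,0,1,1,2,0,2,1,1,0,1,1,0,1,2,0,0]
Step 6: delete mcl at [0, 4, 6, 8, 14] -> counters=[1,0,1,1,1,0,1,1,0,0,1,1,0,1,1,0,0]
Step 7: insert fn at [0, 5, 7, 10, 15] -> counters=[2,0,1,1,1,1,1,2,0,0,2,1,0,1,1,1,0]
Final counters=[2,0,1,1,1,1,1,2,0,0,2,1,0,1,1,1,0] -> 12 nonzero

Answer: 12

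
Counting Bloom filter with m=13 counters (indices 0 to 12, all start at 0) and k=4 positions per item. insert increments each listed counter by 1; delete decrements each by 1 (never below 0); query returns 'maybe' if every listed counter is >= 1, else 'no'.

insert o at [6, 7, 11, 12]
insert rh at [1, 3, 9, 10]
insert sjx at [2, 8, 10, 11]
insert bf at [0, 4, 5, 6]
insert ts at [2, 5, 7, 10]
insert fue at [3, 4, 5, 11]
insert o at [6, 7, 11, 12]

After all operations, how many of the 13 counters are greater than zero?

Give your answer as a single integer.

Step 1: insert o at [6, 7, 11, 12] -> counters=[0,0,0,0,0,0,1,1,0,0,0,1,1]
Step 2: insert rh at [1, 3, 9, 10] -> counters=[0,1,0,1,0,0,1,1,0,1,1,1,1]
Step 3: insert sjx at [2, 8, 10, 11] -> counters=[0,1,1,1,0,0,1,1,1,1,2,2,1]
Step 4: insert bf at [0, 4, 5, 6] -> counters=[1,1,1,1,1,1,2,1,1,1,2,2,1]
Step 5: insert ts at [2, 5, 7, 10] -> counters=[1,1,2,1,1,2,2,2,1,1,3,2,1]
Step 6: insert fue at [3, 4, 5, 11] -> counters=[1,1,2,2,2,3,2,2,1,1,3,3,1]
Step 7: insert o at [6, 7, 11, 12] -> counters=[1,1,2,2,2,3,3,3,1,1,3,4,2]
Final counters=[1,1,2,2,2,3,3,3,1,1,3,4,2] -> 13 nonzero

Answer: 13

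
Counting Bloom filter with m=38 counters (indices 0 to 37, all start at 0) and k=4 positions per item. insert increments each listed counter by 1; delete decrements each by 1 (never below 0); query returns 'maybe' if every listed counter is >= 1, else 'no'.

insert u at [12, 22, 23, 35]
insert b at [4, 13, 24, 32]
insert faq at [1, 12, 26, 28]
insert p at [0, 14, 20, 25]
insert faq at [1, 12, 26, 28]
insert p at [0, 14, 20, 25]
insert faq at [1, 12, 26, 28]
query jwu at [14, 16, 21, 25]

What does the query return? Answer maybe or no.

Step 1: insert u at [12, 22, 23, 35] -> counters=[0,0,0,0,0,0,0,0,0,0,0,0,1,0,0,0,0,0,0,0,0,0,1,1,0,0,0,0,0,0,0,0,0,0,0,1,0,0]
Step 2: insert b at [4, 13, 24, 32] -> counters=[0,0,0,0,1,0,0,0,0,0,0,0,1,1,0,0,0,0,0,0,0,0,1,1,1,0,0,0,0,0,0,0,1,0,0,1,0,0]
Step 3: insert faq at [1, 12, 26, 28] -> counters=[0,1,0,0,1,0,0,0,0,0,0,0,2,1,0,0,0,0,0,0,0,0,1,1,1,0,1,0,1,0,0,0,1,0,0,1,0,0]
Step 4: insert p at [0, 14, 20, 25] -> counters=[1,1,0,0,1,0,0,0,0,0,0,0,2,1,1,0,0,0,0,0,1,0,1,1,1,1,1,0,1,0,0,0,1,0,0,1,0,0]
Step 5: insert faq at [1, 12, 26, 28] -> counters=[1,2,0,0,1,0,0,0,0,0,0,0,3,1,1,0,0,0,0,0,1,0,1,1,1,1,2,0,2,0,0,0,1,0,0,1,0,0]
Step 6: insert p at [0, 14, 20, 25] -> counters=[2,2,0,0,1,0,0,0,0,0,0,0,3,1,2,0,0,0,0,0,2,0,1,1,1,2,2,0,2,0,0,0,1,0,0,1,0,0]
Step 7: insert faq at [1, 12, 26, 28] -> counters=[2,3,0,0,1,0,0,0,0,0,0,0,4,1,2,0,0,0,0,0,2,0,1,1,1,2,3,0,3,0,0,0,1,0,0,1,0,0]
Query jwu: check counters[14]=2 counters[16]=0 counters[21]=0 counters[25]=2 -> no

Answer: no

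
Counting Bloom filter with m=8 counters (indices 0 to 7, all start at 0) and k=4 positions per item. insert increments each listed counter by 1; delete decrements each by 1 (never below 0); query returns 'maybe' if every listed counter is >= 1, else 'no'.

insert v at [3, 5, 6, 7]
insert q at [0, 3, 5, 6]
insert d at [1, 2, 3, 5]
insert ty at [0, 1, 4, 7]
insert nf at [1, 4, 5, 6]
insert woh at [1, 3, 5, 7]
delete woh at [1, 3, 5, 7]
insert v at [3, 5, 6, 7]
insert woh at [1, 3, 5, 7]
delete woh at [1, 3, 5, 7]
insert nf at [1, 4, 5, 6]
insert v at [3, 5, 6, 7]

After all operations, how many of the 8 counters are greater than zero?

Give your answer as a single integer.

Step 1: insert v at [3, 5, 6, 7] -> counters=[0,0,0,1,0,1,1,1]
Step 2: insert q at [0, 3, 5, 6] -> counters=[1,0,0,2,0,2,2,1]
Step 3: insert d at [1, 2, 3, 5] -> counters=[1,1,1,3,0,3,2,1]
Step 4: insert ty at [0, 1, 4, 7] -> counters=[2,2,1,3,1,3,2,2]
Step 5: insert nf at [1, 4, 5, 6] -> counters=[2,3,1,3,2,4,3,2]
Step 6: insert woh at [1, 3, 5, 7] -> counters=[2,4,1,4,2,5,3,3]
Step 7: delete woh at [1, 3, 5, 7] -> counters=[2,3,1,3,2,4,3,2]
Step 8: insert v at [3, 5, 6, 7] -> counters=[2,3,1,4,2,5,4,3]
Step 9: insert woh at [1, 3, 5, 7] -> counters=[2,4,1,5,2,6,4,4]
Step 10: delete woh at [1, 3, 5, 7] -> counters=[2,3,1,4,2,5,4,3]
Step 11: insert nf at [1, 4, 5, 6] -> counters=[2,4,1,4,3,6,5,3]
Step 12: insert v at [3, 5, 6, 7] -> counters=[2,4,1,5,3,7,6,4]
Final counters=[2,4,1,5,3,7,6,4] -> 8 nonzero

Answer: 8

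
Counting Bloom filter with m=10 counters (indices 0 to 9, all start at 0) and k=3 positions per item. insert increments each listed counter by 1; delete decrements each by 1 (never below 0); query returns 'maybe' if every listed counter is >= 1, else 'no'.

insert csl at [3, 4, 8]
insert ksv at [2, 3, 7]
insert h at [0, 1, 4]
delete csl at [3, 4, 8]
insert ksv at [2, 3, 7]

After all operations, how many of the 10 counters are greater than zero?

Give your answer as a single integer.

Step 1: insert csl at [3, 4, 8] -> counters=[0,0,0,1,1,0,0,0,1,0]
Step 2: insert ksv at [2, 3, 7] -> counters=[0,0,1,2,1,0,0,1,1,0]
Step 3: insert h at [0, 1, 4] -> counters=[1,1,1,2,2,0,0,1,1,0]
Step 4: delete csl at [3, 4, 8] -> counters=[1,1,1,1,1,0,0,1,0,0]
Step 5: insert ksv at [2, 3, 7] -> counters=[1,1,2,2,1,0,0,2,0,0]
Final counters=[1,1,2,2,1,0,0,2,0,0] -> 6 nonzero

Answer: 6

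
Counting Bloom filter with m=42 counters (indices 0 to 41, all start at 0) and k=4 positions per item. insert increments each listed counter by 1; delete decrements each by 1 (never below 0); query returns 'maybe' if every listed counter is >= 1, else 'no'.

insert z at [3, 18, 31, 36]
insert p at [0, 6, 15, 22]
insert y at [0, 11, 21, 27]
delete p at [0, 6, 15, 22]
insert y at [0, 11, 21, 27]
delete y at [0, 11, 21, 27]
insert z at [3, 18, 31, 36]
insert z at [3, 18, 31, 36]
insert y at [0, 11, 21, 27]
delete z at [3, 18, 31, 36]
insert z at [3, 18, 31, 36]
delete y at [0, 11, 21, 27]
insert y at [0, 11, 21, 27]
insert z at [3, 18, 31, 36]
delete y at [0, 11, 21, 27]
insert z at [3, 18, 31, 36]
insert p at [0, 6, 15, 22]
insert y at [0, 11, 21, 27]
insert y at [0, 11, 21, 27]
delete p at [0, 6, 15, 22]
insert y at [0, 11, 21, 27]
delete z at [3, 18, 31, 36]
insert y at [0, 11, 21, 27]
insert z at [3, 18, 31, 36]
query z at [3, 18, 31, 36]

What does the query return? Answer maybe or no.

Answer: maybe

Derivation:
Step 1: insert z at [3, 18, 31, 36] -> counters=[0,0,0,1,0,0,0,0,0,0,0,0,0,0,0,0,0,0,1,0,0,0,0,0,0,0,0,0,0,0,0,1,0,0,0,0,1,0,0,0,0,0]
Step 2: insert p at [0, 6, 15, 22] -> counters=[1,0,0,1,0,0,1,0,0,0,0,0,0,0,0,1,0,0,1,0,0,0,1,0,0,0,0,0,0,0,0,1,0,0,0,0,1,0,0,0,0,0]
Step 3: insert y at [0, 11, 21, 27] -> counters=[2,0,0,1,0,0,1,0,0,0,0,1,0,0,0,1,0,0,1,0,0,1,1,0,0,0,0,1,0,0,0,1,0,0,0,0,1,0,0,0,0,0]
Step 4: delete p at [0, 6, 15, 22] -> counters=[1,0,0,1,0,0,0,0,0,0,0,1,0,0,0,0,0,0,1,0,0,1,0,0,0,0,0,1,0,0,0,1,0,0,0,0,1,0,0,0,0,0]
Step 5: insert y at [0, 11, 21, 27] -> counters=[2,0,0,1,0,0,0,0,0,0,0,2,0,0,0,0,0,0,1,0,0,2,0,0,0,0,0,2,0,0,0,1,0,0,0,0,1,0,0,0,0,0]
Step 6: delete y at [0, 11, 21, 27] -> counters=[1,0,0,1,0,0,0,0,0,0,0,1,0,0,0,0,0,0,1,0,0,1,0,0,0,0,0,1,0,0,0,1,0,0,0,0,1,0,0,0,0,0]
Step 7: insert z at [3, 18, 31, 36] -> counters=[1,0,0,2,0,0,0,0,0,0,0,1,0,0,0,0,0,0,2,0,0,1,0,0,0,0,0,1,0,0,0,2,0,0,0,0,2,0,0,0,0,0]
Step 8: insert z at [3, 18, 31, 36] -> counters=[1,0,0,3,0,0,0,0,0,0,0,1,0,0,0,0,0,0,3,0,0,1,0,0,0,0,0,1,0,0,0,3,0,0,0,0,3,0,0,0,0,0]
Step 9: insert y at [0, 11, 21, 27] -> counters=[2,0,0,3,0,0,0,0,0,0,0,2,0,0,0,0,0,0,3,0,0,2,0,0,0,0,0,2,0,0,0,3,0,0,0,0,3,0,0,0,0,0]
Step 10: delete z at [3, 18, 31, 36] -> counters=[2,0,0,2,0,0,0,0,0,0,0,2,0,0,0,0,0,0,2,0,0,2,0,0,0,0,0,2,0,0,0,2,0,0,0,0,2,0,0,0,0,0]
Step 11: insert z at [3, 18, 31, 36] -> counters=[2,0,0,3,0,0,0,0,0,0,0,2,0,0,0,0,0,0,3,0,0,2,0,0,0,0,0,2,0,0,0,3,0,0,0,0,3,0,0,0,0,0]
Step 12: delete y at [0, 11, 21, 27] -> counters=[1,0,0,3,0,0,0,0,0,0,0,1,0,0,0,0,0,0,3,0,0,1,0,0,0,0,0,1,0,0,0,3,0,0,0,0,3,0,0,0,0,0]
Step 13: insert y at [0, 11, 21, 27] -> counters=[2,0,0,3,0,0,0,0,0,0,0,2,0,0,0,0,0,0,3,0,0,2,0,0,0,0,0,2,0,0,0,3,0,0,0,0,3,0,0,0,0,0]
Step 14: insert z at [3, 18, 31, 36] -> counters=[2,0,0,4,0,0,0,0,0,0,0,2,0,0,0,0,0,0,4,0,0,2,0,0,0,0,0,2,0,0,0,4,0,0,0,0,4,0,0,0,0,0]
Step 15: delete y at [0, 11, 21, 27] -> counters=[1,0,0,4,0,0,0,0,0,0,0,1,0,0,0,0,0,0,4,0,0,1,0,0,0,0,0,1,0,0,0,4,0,0,0,0,4,0,0,0,0,0]
Step 16: insert z at [3, 18, 31, 36] -> counters=[1,0,0,5,0,0,0,0,0,0,0,1,0,0,0,0,0,0,5,0,0,1,0,0,0,0,0,1,0,0,0,5,0,0,0,0,5,0,0,0,0,0]
Step 17: insert p at [0, 6, 15, 22] -> counters=[2,0,0,5,0,0,1,0,0,0,0,1,0,0,0,1,0,0,5,0,0,1,1,0,0,0,0,1,0,0,0,5,0,0,0,0,5,0,0,0,0,0]
Step 18: insert y at [0, 11, 21, 27] -> counters=[3,0,0,5,0,0,1,0,0,0,0,2,0,0,0,1,0,0,5,0,0,2,1,0,0,0,0,2,0,0,0,5,0,0,0,0,5,0,0,0,0,0]
Step 19: insert y at [0, 11, 21, 27] -> counters=[4,0,0,5,0,0,1,0,0,0,0,3,0,0,0,1,0,0,5,0,0,3,1,0,0,0,0,3,0,0,0,5,0,0,0,0,5,0,0,0,0,0]
Step 20: delete p at [0, 6, 15, 22] -> counters=[3,0,0,5,0,0,0,0,0,0,0,3,0,0,0,0,0,0,5,0,0,3,0,0,0,0,0,3,0,0,0,5,0,0,0,0,5,0,0,0,0,0]
Step 21: insert y at [0, 11, 21, 27] -> counters=[4,0,0,5,0,0,0,0,0,0,0,4,0,0,0,0,0,0,5,0,0,4,0,0,0,0,0,4,0,0,0,5,0,0,0,0,5,0,0,0,0,0]
Step 22: delete z at [3, 18, 31, 36] -> counters=[4,0,0,4,0,0,0,0,0,0,0,4,0,0,0,0,0,0,4,0,0,4,0,0,0,0,0,4,0,0,0,4,0,0,0,0,4,0,0,0,0,0]
Step 23: insert y at [0, 11, 21, 27] -> counters=[5,0,0,4,0,0,0,0,0,0,0,5,0,0,0,0,0,0,4,0,0,5,0,0,0,0,0,5,0,0,0,4,0,0,0,0,4,0,0,0,0,0]
Step 24: insert z at [3, 18, 31, 36] -> counters=[5,0,0,5,0,0,0,0,0,0,0,5,0,0,0,0,0,0,5,0,0,5,0,0,0,0,0,5,0,0,0,5,0,0,0,0,5,0,0,0,0,0]
Query z: check counters[3]=5 counters[18]=5 counters[31]=5 counters[36]=5 -> maybe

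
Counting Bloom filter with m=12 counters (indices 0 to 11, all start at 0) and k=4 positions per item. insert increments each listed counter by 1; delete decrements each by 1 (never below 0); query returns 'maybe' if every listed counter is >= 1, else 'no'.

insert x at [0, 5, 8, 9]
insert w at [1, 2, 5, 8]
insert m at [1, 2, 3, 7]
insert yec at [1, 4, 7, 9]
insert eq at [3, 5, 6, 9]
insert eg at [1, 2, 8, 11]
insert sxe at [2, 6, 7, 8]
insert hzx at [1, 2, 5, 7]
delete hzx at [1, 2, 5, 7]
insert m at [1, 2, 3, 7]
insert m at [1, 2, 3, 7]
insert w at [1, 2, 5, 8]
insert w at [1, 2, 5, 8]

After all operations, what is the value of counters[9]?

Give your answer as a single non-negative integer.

Step 1: insert x at [0, 5, 8, 9] -> counters=[1,0,0,0,0,1,0,0,1,1,0,0]
Step 2: insert w at [1, 2, 5, 8] -> counters=[1,1,1,0,0,2,0,0,2,1,0,0]
Step 3: insert m at [1, 2, 3, 7] -> counters=[1,2,2,1,0,2,0,1,2,1,0,0]
Step 4: insert yec at [1, 4, 7, 9] -> counters=[1,3,2,1,1,2,0,2,2,2,0,0]
Step 5: insert eq at [3, 5, 6, 9] -> counters=[1,3,2,2,1,3,1,2,2,3,0,0]
Step 6: insert eg at [1, 2, 8, 11] -> counters=[1,4,3,2,1,3,1,2,3,3,0,1]
Step 7: insert sxe at [2, 6, 7, 8] -> counters=[1,4,4,2,1,3,2,3,4,3,0,1]
Step 8: insert hzx at [1, 2, 5, 7] -> counters=[1,5,5,2,1,4,2,4,4,3,0,1]
Step 9: delete hzx at [1, 2, 5, 7] -> counters=[1,4,4,2,1,3,2,3,4,3,0,1]
Step 10: insert m at [1, 2, 3, 7] -> counters=[1,5,5,3,1,3,2,4,4,3,0,1]
Step 11: insert m at [1, 2, 3, 7] -> counters=[1,6,6,4,1,3,2,5,4,3,0,1]
Step 12: insert w at [1, 2, 5, 8] -> counters=[1,7,7,4,1,4,2,5,5,3,0,1]
Step 13: insert w at [1, 2, 5, 8] -> counters=[1,8,8,4,1,5,2,5,6,3,0,1]
Final counters=[1,8,8,4,1,5,2,5,6,3,0,1] -> counters[9]=3

Answer: 3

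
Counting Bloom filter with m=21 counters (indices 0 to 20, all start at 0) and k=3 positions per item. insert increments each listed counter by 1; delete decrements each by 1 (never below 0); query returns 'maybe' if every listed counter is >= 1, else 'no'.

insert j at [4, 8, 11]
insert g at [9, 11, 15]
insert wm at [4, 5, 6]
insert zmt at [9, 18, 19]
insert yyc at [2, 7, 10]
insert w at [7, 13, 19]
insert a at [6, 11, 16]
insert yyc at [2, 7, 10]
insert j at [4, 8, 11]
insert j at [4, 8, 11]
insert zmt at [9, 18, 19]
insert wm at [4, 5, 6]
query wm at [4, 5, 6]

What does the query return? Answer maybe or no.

Step 1: insert j at [4, 8, 11] -> counters=[0,0,0,0,1,0,0,0,1,0,0,1,0,0,0,0,0,0,0,0,0]
Step 2: insert g at [9, 11, 15] -> counters=[0,0,0,0,1,0,0,0,1,1,0,2,0,0,0,1,0,0,0,0,0]
Step 3: insert wm at [4, 5, 6] -> counters=[0,0,0,0,2,1,1,0,1,1,0,2,0,0,0,1,0,0,0,0,0]
Step 4: insert zmt at [9, 18, 19] -> counters=[0,0,0,0,2,1,1,0,1,2,0,2,0,0,0,1,0,0,1,1,0]
Step 5: insert yyc at [2, 7, 10] -> counters=[0,0,1,0,2,1,1,1,1,2,1,2,0,0,0,1,0,0,1,1,0]
Step 6: insert w at [7, 13, 19] -> counters=[0,0,1,0,2,1,1,2,1,2,1,2,0,1,0,1,0,0,1,2,0]
Step 7: insert a at [6, 11, 16] -> counters=[0,0,1,0,2,1,2,2,1,2,1,3,0,1,0,1,1,0,1,2,0]
Step 8: insert yyc at [2, 7, 10] -> counters=[0,0,2,0,2,1,2,3,1,2,2,3,0,1,0,1,1,0,1,2,0]
Step 9: insert j at [4, 8, 11] -> counters=[0,0,2,0,3,1,2,3,2,2,2,4,0,1,0,1,1,0,1,2,0]
Step 10: insert j at [4, 8, 11] -> counters=[0,0,2,0,4,1,2,3,3,2,2,5,0,1,0,1,1,0,1,2,0]
Step 11: insert zmt at [9, 18, 19] -> counters=[0,0,2,0,4,1,2,3,3,3,2,5,0,1,0,1,1,0,2,3,0]
Step 12: insert wm at [4, 5, 6] -> counters=[0,0,2,0,5,2,3,3,3,3,2,5,0,1,0,1,1,0,2,3,0]
Query wm: check counters[4]=5 counters[5]=2 counters[6]=3 -> maybe

Answer: maybe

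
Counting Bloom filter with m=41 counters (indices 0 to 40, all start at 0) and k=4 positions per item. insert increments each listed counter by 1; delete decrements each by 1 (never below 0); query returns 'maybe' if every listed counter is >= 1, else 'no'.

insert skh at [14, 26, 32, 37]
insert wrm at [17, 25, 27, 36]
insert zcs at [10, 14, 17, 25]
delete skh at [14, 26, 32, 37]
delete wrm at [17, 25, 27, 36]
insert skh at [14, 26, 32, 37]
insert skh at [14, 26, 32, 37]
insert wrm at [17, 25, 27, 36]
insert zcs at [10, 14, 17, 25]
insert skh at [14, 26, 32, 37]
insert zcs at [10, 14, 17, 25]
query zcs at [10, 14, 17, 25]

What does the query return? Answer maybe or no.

Step 1: insert skh at [14, 26, 32, 37] -> counters=[0,0,0,0,0,0,0,0,0,0,0,0,0,0,1,0,0,0,0,0,0,0,0,0,0,0,1,0,0,0,0,0,1,0,0,0,0,1,0,0,0]
Step 2: insert wrm at [17, 25, 27, 36] -> counters=[0,0,0,0,0,0,0,0,0,0,0,0,0,0,1,0,0,1,0,0,0,0,0,0,0,1,1,1,0,0,0,0,1,0,0,0,1,1,0,0,0]
Step 3: insert zcs at [10, 14, 17, 25] -> counters=[0,0,0,0,0,0,0,0,0,0,1,0,0,0,2,0,0,2,0,0,0,0,0,0,0,2,1,1,0,0,0,0,1,0,0,0,1,1,0,0,0]
Step 4: delete skh at [14, 26, 32, 37] -> counters=[0,0,0,0,0,0,0,0,0,0,1,0,0,0,1,0,0,2,0,0,0,0,0,0,0,2,0,1,0,0,0,0,0,0,0,0,1,0,0,0,0]
Step 5: delete wrm at [17, 25, 27, 36] -> counters=[0,0,0,0,0,0,0,0,0,0,1,0,0,0,1,0,0,1,0,0,0,0,0,0,0,1,0,0,0,0,0,0,0,0,0,0,0,0,0,0,0]
Step 6: insert skh at [14, 26, 32, 37] -> counters=[0,0,0,0,0,0,0,0,0,0,1,0,0,0,2,0,0,1,0,0,0,0,0,0,0,1,1,0,0,0,0,0,1,0,0,0,0,1,0,0,0]
Step 7: insert skh at [14, 26, 32, 37] -> counters=[0,0,0,0,0,0,0,0,0,0,1,0,0,0,3,0,0,1,0,0,0,0,0,0,0,1,2,0,0,0,0,0,2,0,0,0,0,2,0,0,0]
Step 8: insert wrm at [17, 25, 27, 36] -> counters=[0,0,0,0,0,0,0,0,0,0,1,0,0,0,3,0,0,2,0,0,0,0,0,0,0,2,2,1,0,0,0,0,2,0,0,0,1,2,0,0,0]
Step 9: insert zcs at [10, 14, 17, 25] -> counters=[0,0,0,0,0,0,0,0,0,0,2,0,0,0,4,0,0,3,0,0,0,0,0,0,0,3,2,1,0,0,0,0,2,0,0,0,1,2,0,0,0]
Step 10: insert skh at [14, 26, 32, 37] -> counters=[0,0,0,0,0,0,0,0,0,0,2,0,0,0,5,0,0,3,0,0,0,0,0,0,0,3,3,1,0,0,0,0,3,0,0,0,1,3,0,0,0]
Step 11: insert zcs at [10, 14, 17, 25] -> counters=[0,0,0,0,0,0,0,0,0,0,3,0,0,0,6,0,0,4,0,0,0,0,0,0,0,4,3,1,0,0,0,0,3,0,0,0,1,3,0,0,0]
Query zcs: check counters[10]=3 counters[14]=6 counters[17]=4 counters[25]=4 -> maybe

Answer: maybe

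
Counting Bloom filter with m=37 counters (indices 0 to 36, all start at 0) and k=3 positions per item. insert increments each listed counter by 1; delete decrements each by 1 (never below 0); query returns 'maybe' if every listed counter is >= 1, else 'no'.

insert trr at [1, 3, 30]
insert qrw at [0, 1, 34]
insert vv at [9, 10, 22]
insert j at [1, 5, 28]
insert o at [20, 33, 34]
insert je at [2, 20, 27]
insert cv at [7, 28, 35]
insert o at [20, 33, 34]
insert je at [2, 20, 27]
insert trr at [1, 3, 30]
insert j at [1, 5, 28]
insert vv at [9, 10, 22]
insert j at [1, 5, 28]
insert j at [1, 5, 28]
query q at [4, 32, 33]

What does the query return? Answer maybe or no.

Step 1: insert trr at [1, 3, 30] -> counters=[0,1,0,1,0,0,0,0,0,0,0,0,0,0,0,0,0,0,0,0,0,0,0,0,0,0,0,0,0,0,1,0,0,0,0,0,0]
Step 2: insert qrw at [0, 1, 34] -> counters=[1,2,0,1,0,0,0,0,0,0,0,0,0,0,0,0,0,0,0,0,0,0,0,0,0,0,0,0,0,0,1,0,0,0,1,0,0]
Step 3: insert vv at [9, 10, 22] -> counters=[1,2,0,1,0,0,0,0,0,1,1,0,0,0,0,0,0,0,0,0,0,0,1,0,0,0,0,0,0,0,1,0,0,0,1,0,0]
Step 4: insert j at [1, 5, 28] -> counters=[1,3,0,1,0,1,0,0,0,1,1,0,0,0,0,0,0,0,0,0,0,0,1,0,0,0,0,0,1,0,1,0,0,0,1,0,0]
Step 5: insert o at [20, 33, 34] -> counters=[1,3,0,1,0,1,0,0,0,1,1,0,0,0,0,0,0,0,0,0,1,0,1,0,0,0,0,0,1,0,1,0,0,1,2,0,0]
Step 6: insert je at [2, 20, 27] -> counters=[1,3,1,1,0,1,0,0,0,1,1,0,0,0,0,0,0,0,0,0,2,0,1,0,0,0,0,1,1,0,1,0,0,1,2,0,0]
Step 7: insert cv at [7, 28, 35] -> counters=[1,3,1,1,0,1,0,1,0,1,1,0,0,0,0,0,0,0,0,0,2,0,1,0,0,0,0,1,2,0,1,0,0,1,2,1,0]
Step 8: insert o at [20, 33, 34] -> counters=[1,3,1,1,0,1,0,1,0,1,1,0,0,0,0,0,0,0,0,0,3,0,1,0,0,0,0,1,2,0,1,0,0,2,3,1,0]
Step 9: insert je at [2, 20, 27] -> counters=[1,3,2,1,0,1,0,1,0,1,1,0,0,0,0,0,0,0,0,0,4,0,1,0,0,0,0,2,2,0,1,0,0,2,3,1,0]
Step 10: insert trr at [1, 3, 30] -> counters=[1,4,2,2,0,1,0,1,0,1,1,0,0,0,0,0,0,0,0,0,4,0,1,0,0,0,0,2,2,0,2,0,0,2,3,1,0]
Step 11: insert j at [1, 5, 28] -> counters=[1,5,2,2,0,2,0,1,0,1,1,0,0,0,0,0,0,0,0,0,4,0,1,0,0,0,0,2,3,0,2,0,0,2,3,1,0]
Step 12: insert vv at [9, 10, 22] -> counters=[1,5,2,2,0,2,0,1,0,2,2,0,0,0,0,0,0,0,0,0,4,0,2,0,0,0,0,2,3,0,2,0,0,2,3,1,0]
Step 13: insert j at [1, 5, 28] -> counters=[1,6,2,2,0,3,0,1,0,2,2,0,0,0,0,0,0,0,0,0,4,0,2,0,0,0,0,2,4,0,2,0,0,2,3,1,0]
Step 14: insert j at [1, 5, 28] -> counters=[1,7,2,2,0,4,0,1,0,2,2,0,0,0,0,0,0,0,0,0,4,0,2,0,0,0,0,2,5,0,2,0,0,2,3,1,0]
Query q: check counters[4]=0 counters[32]=0 counters[33]=2 -> no

Answer: no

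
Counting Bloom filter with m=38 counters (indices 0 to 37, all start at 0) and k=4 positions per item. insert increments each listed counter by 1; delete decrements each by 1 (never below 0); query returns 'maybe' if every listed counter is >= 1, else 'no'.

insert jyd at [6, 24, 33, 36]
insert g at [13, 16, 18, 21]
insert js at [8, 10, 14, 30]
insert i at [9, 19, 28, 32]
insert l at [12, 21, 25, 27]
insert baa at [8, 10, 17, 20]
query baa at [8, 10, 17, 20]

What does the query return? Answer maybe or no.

Answer: maybe

Derivation:
Step 1: insert jyd at [6, 24, 33, 36] -> counters=[0,0,0,0,0,0,1,0,0,0,0,0,0,0,0,0,0,0,0,0,0,0,0,0,1,0,0,0,0,0,0,0,0,1,0,0,1,0]
Step 2: insert g at [13, 16, 18, 21] -> counters=[0,0,0,0,0,0,1,0,0,0,0,0,0,1,0,0,1,0,1,0,0,1,0,0,1,0,0,0,0,0,0,0,0,1,0,0,1,0]
Step 3: insert js at [8, 10, 14, 30] -> counters=[0,0,0,0,0,0,1,0,1,0,1,0,0,1,1,0,1,0,1,0,0,1,0,0,1,0,0,0,0,0,1,0,0,1,0,0,1,0]
Step 4: insert i at [9, 19, 28, 32] -> counters=[0,0,0,0,0,0,1,0,1,1,1,0,0,1,1,0,1,0,1,1,0,1,0,0,1,0,0,0,1,0,1,0,1,1,0,0,1,0]
Step 5: insert l at [12, 21, 25, 27] -> counters=[0,0,0,0,0,0,1,0,1,1,1,0,1,1,1,0,1,0,1,1,0,2,0,0,1,1,0,1,1,0,1,0,1,1,0,0,1,0]
Step 6: insert baa at [8, 10, 17, 20] -> counters=[0,0,0,0,0,0,1,0,2,1,2,0,1,1,1,0,1,1,1,1,1,2,0,0,1,1,0,1,1,0,1,0,1,1,0,0,1,0]
Query baa: check counters[8]=2 counters[10]=2 counters[17]=1 counters[20]=1 -> maybe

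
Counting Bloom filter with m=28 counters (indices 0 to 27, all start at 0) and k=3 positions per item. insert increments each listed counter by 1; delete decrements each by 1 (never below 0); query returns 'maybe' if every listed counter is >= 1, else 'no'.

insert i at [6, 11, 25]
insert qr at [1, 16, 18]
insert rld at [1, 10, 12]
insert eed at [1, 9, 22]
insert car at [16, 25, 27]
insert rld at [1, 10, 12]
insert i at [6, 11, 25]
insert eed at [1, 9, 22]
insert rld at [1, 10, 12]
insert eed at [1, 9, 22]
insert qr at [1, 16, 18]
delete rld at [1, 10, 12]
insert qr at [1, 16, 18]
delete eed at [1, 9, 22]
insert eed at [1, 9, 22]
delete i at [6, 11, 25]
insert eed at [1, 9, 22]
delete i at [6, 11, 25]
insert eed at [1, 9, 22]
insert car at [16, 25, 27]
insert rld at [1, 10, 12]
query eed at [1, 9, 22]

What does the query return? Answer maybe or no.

Step 1: insert i at [6, 11, 25] -> counters=[0,0,0,0,0,0,1,0,0,0,0,1,0,0,0,0,0,0,0,0,0,0,0,0,0,1,0,0]
Step 2: insert qr at [1, 16, 18] -> counters=[0,1,0,0,0,0,1,0,0,0,0,1,0,0,0,0,1,0,1,0,0,0,0,0,0,1,0,0]
Step 3: insert rld at [1, 10, 12] -> counters=[0,2,0,0,0,0,1,0,0,0,1,1,1,0,0,0,1,0,1,0,0,0,0,0,0,1,0,0]
Step 4: insert eed at [1, 9, 22] -> counters=[0,3,0,0,0,0,1,0,0,1,1,1,1,0,0,0,1,0,1,0,0,0,1,0,0,1,0,0]
Step 5: insert car at [16, 25, 27] -> counters=[0,3,0,0,0,0,1,0,0,1,1,1,1,0,0,0,2,0,1,0,0,0,1,0,0,2,0,1]
Step 6: insert rld at [1, 10, 12] -> counters=[0,4,0,0,0,0,1,0,0,1,2,1,2,0,0,0,2,0,1,0,0,0,1,0,0,2,0,1]
Step 7: insert i at [6, 11, 25] -> counters=[0,4,0,0,0,0,2,0,0,1,2,2,2,0,0,0,2,0,1,0,0,0,1,0,0,3,0,1]
Step 8: insert eed at [1, 9, 22] -> counters=[0,5,0,0,0,0,2,0,0,2,2,2,2,0,0,0,2,0,1,0,0,0,2,0,0,3,0,1]
Step 9: insert rld at [1, 10, 12] -> counters=[0,6,0,0,0,0,2,0,0,2,3,2,3,0,0,0,2,0,1,0,0,0,2,0,0,3,0,1]
Step 10: insert eed at [1, 9, 22] -> counters=[0,7,0,0,0,0,2,0,0,3,3,2,3,0,0,0,2,0,1,0,0,0,3,0,0,3,0,1]
Step 11: insert qr at [1, 16, 18] -> counters=[0,8,0,0,0,0,2,0,0,3,3,2,3,0,0,0,3,0,2,0,0,0,3,0,0,3,0,1]
Step 12: delete rld at [1, 10, 12] -> counters=[0,7,0,0,0,0,2,0,0,3,2,2,2,0,0,0,3,0,2,0,0,0,3,0,0,3,0,1]
Step 13: insert qr at [1, 16, 18] -> counters=[0,8,0,0,0,0,2,0,0,3,2,2,2,0,0,0,4,0,3,0,0,0,3,0,0,3,0,1]
Step 14: delete eed at [1, 9, 22] -> counters=[0,7,0,0,0,0,2,0,0,2,2,2,2,0,0,0,4,0,3,0,0,0,2,0,0,3,0,1]
Step 15: insert eed at [1, 9, 22] -> counters=[0,8,0,0,0,0,2,0,0,3,2,2,2,0,0,0,4,0,3,0,0,0,3,0,0,3,0,1]
Step 16: delete i at [6, 11, 25] -> counters=[0,8,0,0,0,0,1,0,0,3,2,1,2,0,0,0,4,0,3,0,0,0,3,0,0,2,0,1]
Step 17: insert eed at [1, 9, 22] -> counters=[0,9,0,0,0,0,1,0,0,4,2,1,2,0,0,0,4,0,3,0,0,0,4,0,0,2,0,1]
Step 18: delete i at [6, 11, 25] -> counters=[0,9,0,0,0,0,0,0,0,4,2,0,2,0,0,0,4,0,3,0,0,0,4,0,0,1,0,1]
Step 19: insert eed at [1, 9, 22] -> counters=[0,10,0,0,0,0,0,0,0,5,2,0,2,0,0,0,4,0,3,0,0,0,5,0,0,1,0,1]
Step 20: insert car at [16, 25, 27] -> counters=[0,10,0,0,0,0,0,0,0,5,2,0,2,0,0,0,5,0,3,0,0,0,5,0,0,2,0,2]
Step 21: insert rld at [1, 10, 12] -> counters=[0,11,0,0,0,0,0,0,0,5,3,0,3,0,0,0,5,0,3,0,0,0,5,0,0,2,0,2]
Query eed: check counters[1]=11 counters[9]=5 counters[22]=5 -> maybe

Answer: maybe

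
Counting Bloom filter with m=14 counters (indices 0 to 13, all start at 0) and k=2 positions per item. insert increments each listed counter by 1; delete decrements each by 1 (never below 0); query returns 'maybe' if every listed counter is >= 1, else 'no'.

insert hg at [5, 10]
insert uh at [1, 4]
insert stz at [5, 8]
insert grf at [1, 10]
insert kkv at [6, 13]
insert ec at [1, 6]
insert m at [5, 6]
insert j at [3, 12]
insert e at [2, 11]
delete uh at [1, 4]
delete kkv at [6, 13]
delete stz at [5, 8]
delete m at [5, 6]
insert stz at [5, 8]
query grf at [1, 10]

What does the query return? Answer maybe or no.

Step 1: insert hg at [5, 10] -> counters=[0,0,0,0,0,1,0,0,0,0,1,0,0,0]
Step 2: insert uh at [1, 4] -> counters=[0,1,0,0,1,1,0,0,0,0,1,0,0,0]
Step 3: insert stz at [5, 8] -> counters=[0,1,0,0,1,2,0,0,1,0,1,0,0,0]
Step 4: insert grf at [1, 10] -> counters=[0,2,0,0,1,2,0,0,1,0,2,0,0,0]
Step 5: insert kkv at [6, 13] -> counters=[0,2,0,0,1,2,1,0,1,0,2,0,0,1]
Step 6: insert ec at [1, 6] -> counters=[0,3,0,0,1,2,2,0,1,0,2,0,0,1]
Step 7: insert m at [5, 6] -> counters=[0,3,0,0,1,3,3,0,1,0,2,0,0,1]
Step 8: insert j at [3, 12] -> counters=[0,3,0,1,1,3,3,0,1,0,2,0,1,1]
Step 9: insert e at [2, 11] -> counters=[0,3,1,1,1,3,3,0,1,0,2,1,1,1]
Step 10: delete uh at [1, 4] -> counters=[0,2,1,1,0,3,3,0,1,0,2,1,1,1]
Step 11: delete kkv at [6, 13] -> counters=[0,2,1,1,0,3,2,0,1,0,2,1,1,0]
Step 12: delete stz at [5, 8] -> counters=[0,2,1,1,0,2,2,0,0,0,2,1,1,0]
Step 13: delete m at [5, 6] -> counters=[0,2,1,1,0,1,1,0,0,0,2,1,1,0]
Step 14: insert stz at [5, 8] -> counters=[0,2,1,1,0,2,1,0,1,0,2,1,1,0]
Query grf: check counters[1]=2 counters[10]=2 -> maybe

Answer: maybe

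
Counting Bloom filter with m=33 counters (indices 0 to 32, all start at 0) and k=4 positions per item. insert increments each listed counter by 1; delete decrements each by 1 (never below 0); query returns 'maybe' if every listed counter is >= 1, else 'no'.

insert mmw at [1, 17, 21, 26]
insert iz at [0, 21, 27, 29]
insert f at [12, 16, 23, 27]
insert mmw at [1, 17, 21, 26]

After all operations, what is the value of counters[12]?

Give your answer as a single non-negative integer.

Step 1: insert mmw at [1, 17, 21, 26] -> counters=[0,1,0,0,0,0,0,0,0,0,0,0,0,0,0,0,0,1,0,0,0,1,0,0,0,0,1,0,0,0,0,0,0]
Step 2: insert iz at [0, 21, 27, 29] -> counters=[1,1,0,0,0,0,0,0,0,0,0,0,0,0,0,0,0,1,0,0,0,2,0,0,0,0,1,1,0,1,0,0,0]
Step 3: insert f at [12, 16, 23, 27] -> counters=[1,1,0,0,0,0,0,0,0,0,0,0,1,0,0,0,1,1,0,0,0,2,0,1,0,0,1,2,0,1,0,0,0]
Step 4: insert mmw at [1, 17, 21, 26] -> counters=[1,2,0,0,0,0,0,0,0,0,0,0,1,0,0,0,1,2,0,0,0,3,0,1,0,0,2,2,0,1,0,0,0]
Final counters=[1,2,0,0,0,0,0,0,0,0,0,0,1,0,0,0,1,2,0,0,0,3,0,1,0,0,2,2,0,1,0,0,0] -> counters[12]=1

Answer: 1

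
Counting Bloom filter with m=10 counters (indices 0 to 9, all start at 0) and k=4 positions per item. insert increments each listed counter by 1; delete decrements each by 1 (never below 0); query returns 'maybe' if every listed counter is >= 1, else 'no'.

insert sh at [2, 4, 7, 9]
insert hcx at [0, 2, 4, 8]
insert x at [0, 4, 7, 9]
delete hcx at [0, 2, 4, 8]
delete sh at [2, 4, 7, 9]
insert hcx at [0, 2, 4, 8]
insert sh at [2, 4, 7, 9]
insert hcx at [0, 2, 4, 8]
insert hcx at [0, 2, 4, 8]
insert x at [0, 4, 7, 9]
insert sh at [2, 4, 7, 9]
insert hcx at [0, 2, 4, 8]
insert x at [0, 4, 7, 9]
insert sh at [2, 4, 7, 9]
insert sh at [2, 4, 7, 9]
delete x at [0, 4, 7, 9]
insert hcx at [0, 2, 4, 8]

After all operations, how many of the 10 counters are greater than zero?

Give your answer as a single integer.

Answer: 6

Derivation:
Step 1: insert sh at [2, 4, 7, 9] -> counters=[0,0,1,0,1,0,0,1,0,1]
Step 2: insert hcx at [0, 2, 4, 8] -> counters=[1,0,2,0,2,0,0,1,1,1]
Step 3: insert x at [0, 4, 7, 9] -> counters=[2,0,2,0,3,0,0,2,1,2]
Step 4: delete hcx at [0, 2, 4, 8] -> counters=[1,0,1,0,2,0,0,2,0,2]
Step 5: delete sh at [2, 4, 7, 9] -> counters=[1,0,0,0,1,0,0,1,0,1]
Step 6: insert hcx at [0, 2, 4, 8] -> counters=[2,0,1,0,2,0,0,1,1,1]
Step 7: insert sh at [2, 4, 7, 9] -> counters=[2,0,2,0,3,0,0,2,1,2]
Step 8: insert hcx at [0, 2, 4, 8] -> counters=[3,0,3,0,4,0,0,2,2,2]
Step 9: insert hcx at [0, 2, 4, 8] -> counters=[4,0,4,0,5,0,0,2,3,2]
Step 10: insert x at [0, 4, 7, 9] -> counters=[5,0,4,0,6,0,0,3,3,3]
Step 11: insert sh at [2, 4, 7, 9] -> counters=[5,0,5,0,7,0,0,4,3,4]
Step 12: insert hcx at [0, 2, 4, 8] -> counters=[6,0,6,0,8,0,0,4,4,4]
Step 13: insert x at [0, 4, 7, 9] -> counters=[7,0,6,0,9,0,0,5,4,5]
Step 14: insert sh at [2, 4, 7, 9] -> counters=[7,0,7,0,10,0,0,6,4,6]
Step 15: insert sh at [2, 4, 7, 9] -> counters=[7,0,8,0,11,0,0,7,4,7]
Step 16: delete x at [0, 4, 7, 9] -> counters=[6,0,8,0,10,0,0,6,4,6]
Step 17: insert hcx at [0, 2, 4, 8] -> counters=[7,0,9,0,11,0,0,6,5,6]
Final counters=[7,0,9,0,11,0,0,6,5,6] -> 6 nonzero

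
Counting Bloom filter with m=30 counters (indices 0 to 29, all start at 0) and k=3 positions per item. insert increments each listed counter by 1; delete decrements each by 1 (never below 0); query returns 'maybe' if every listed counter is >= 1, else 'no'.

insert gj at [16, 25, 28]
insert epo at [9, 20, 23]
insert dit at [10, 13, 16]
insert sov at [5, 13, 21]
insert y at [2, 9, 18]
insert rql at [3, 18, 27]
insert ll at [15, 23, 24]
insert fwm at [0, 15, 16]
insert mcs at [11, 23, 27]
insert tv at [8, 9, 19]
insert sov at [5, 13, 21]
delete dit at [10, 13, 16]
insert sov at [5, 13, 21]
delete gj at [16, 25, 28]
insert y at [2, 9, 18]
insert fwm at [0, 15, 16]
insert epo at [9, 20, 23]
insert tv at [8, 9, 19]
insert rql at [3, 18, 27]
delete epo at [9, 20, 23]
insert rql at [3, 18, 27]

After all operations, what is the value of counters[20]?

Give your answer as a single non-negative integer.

Answer: 1

Derivation:
Step 1: insert gj at [16, 25, 28] -> counters=[0,0,0,0,0,0,0,0,0,0,0,0,0,0,0,0,1,0,0,0,0,0,0,0,0,1,0,0,1,0]
Step 2: insert epo at [9, 20, 23] -> counters=[0,0,0,0,0,0,0,0,0,1,0,0,0,0,0,0,1,0,0,0,1,0,0,1,0,1,0,0,1,0]
Step 3: insert dit at [10, 13, 16] -> counters=[0,0,0,0,0,0,0,0,0,1,1,0,0,1,0,0,2,0,0,0,1,0,0,1,0,1,0,0,1,0]
Step 4: insert sov at [5, 13, 21] -> counters=[0,0,0,0,0,1,0,0,0,1,1,0,0,2,0,0,2,0,0,0,1,1,0,1,0,1,0,0,1,0]
Step 5: insert y at [2, 9, 18] -> counters=[0,0,1,0,0,1,0,0,0,2,1,0,0,2,0,0,2,0,1,0,1,1,0,1,0,1,0,0,1,0]
Step 6: insert rql at [3, 18, 27] -> counters=[0,0,1,1,0,1,0,0,0,2,1,0,0,2,0,0,2,0,2,0,1,1,0,1,0,1,0,1,1,0]
Step 7: insert ll at [15, 23, 24] -> counters=[0,0,1,1,0,1,0,0,0,2,1,0,0,2,0,1,2,0,2,0,1,1,0,2,1,1,0,1,1,0]
Step 8: insert fwm at [0, 15, 16] -> counters=[1,0,1,1,0,1,0,0,0,2,1,0,0,2,0,2,3,0,2,0,1,1,0,2,1,1,0,1,1,0]
Step 9: insert mcs at [11, 23, 27] -> counters=[1,0,1,1,0,1,0,0,0,2,1,1,0,2,0,2,3,0,2,0,1,1,0,3,1,1,0,2,1,0]
Step 10: insert tv at [8, 9, 19] -> counters=[1,0,1,1,0,1,0,0,1,3,1,1,0,2,0,2,3,0,2,1,1,1,0,3,1,1,0,2,1,0]
Step 11: insert sov at [5, 13, 21] -> counters=[1,0,1,1,0,2,0,0,1,3,1,1,0,3,0,2,3,0,2,1,1,2,0,3,1,1,0,2,1,0]
Step 12: delete dit at [10, 13, 16] -> counters=[1,0,1,1,0,2,0,0,1,3,0,1,0,2,0,2,2,0,2,1,1,2,0,3,1,1,0,2,1,0]
Step 13: insert sov at [5, 13, 21] -> counters=[1,0,1,1,0,3,0,0,1,3,0,1,0,3,0,2,2,0,2,1,1,3,0,3,1,1,0,2,1,0]
Step 14: delete gj at [16, 25, 28] -> counters=[1,0,1,1,0,3,0,0,1,3,0,1,0,3,0,2,1,0,2,1,1,3,0,3,1,0,0,2,0,0]
Step 15: insert y at [2, 9, 18] -> counters=[1,0,2,1,0,3,0,0,1,4,0,1,0,3,0,2,1,0,3,1,1,3,0,3,1,0,0,2,0,0]
Step 16: insert fwm at [0, 15, 16] -> counters=[2,0,2,1,0,3,0,0,1,4,0,1,0,3,0,3,2,0,3,1,1,3,0,3,1,0,0,2,0,0]
Step 17: insert epo at [9, 20, 23] -> counters=[2,0,2,1,0,3,0,0,1,5,0,1,0,3,0,3,2,0,3,1,2,3,0,4,1,0,0,2,0,0]
Step 18: insert tv at [8, 9, 19] -> counters=[2,0,2,1,0,3,0,0,2,6,0,1,0,3,0,3,2,0,3,2,2,3,0,4,1,0,0,2,0,0]
Step 19: insert rql at [3, 18, 27] -> counters=[2,0,2,2,0,3,0,0,2,6,0,1,0,3,0,3,2,0,4,2,2,3,0,4,1,0,0,3,0,0]
Step 20: delete epo at [9, 20, 23] -> counters=[2,0,2,2,0,3,0,0,2,5,0,1,0,3,0,3,2,0,4,2,1,3,0,3,1,0,0,3,0,0]
Step 21: insert rql at [3, 18, 27] -> counters=[2,0,2,3,0,3,0,0,2,5,0,1,0,3,0,3,2,0,5,2,1,3,0,3,1,0,0,4,0,0]
Final counters=[2,0,2,3,0,3,0,0,2,5,0,1,0,3,0,3,2,0,5,2,1,3,0,3,1,0,0,4,0,0] -> counters[20]=1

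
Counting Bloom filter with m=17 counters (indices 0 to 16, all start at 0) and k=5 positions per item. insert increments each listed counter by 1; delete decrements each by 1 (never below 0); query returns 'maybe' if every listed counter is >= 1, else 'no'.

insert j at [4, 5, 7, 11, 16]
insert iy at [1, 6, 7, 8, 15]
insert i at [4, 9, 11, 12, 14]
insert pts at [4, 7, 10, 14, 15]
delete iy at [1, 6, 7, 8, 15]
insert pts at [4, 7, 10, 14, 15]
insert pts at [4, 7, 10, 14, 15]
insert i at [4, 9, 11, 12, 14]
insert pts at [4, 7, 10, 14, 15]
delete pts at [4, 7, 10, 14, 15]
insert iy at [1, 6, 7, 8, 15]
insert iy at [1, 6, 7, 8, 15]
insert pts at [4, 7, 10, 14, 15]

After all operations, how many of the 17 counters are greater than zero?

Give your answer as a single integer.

Step 1: insert j at [4, 5, 7, 11, 16] -> counters=[0,0,0,0,1,1,0,1,0,0,0,1,0,0,0,0,1]
Step 2: insert iy at [1, 6, 7, 8, 15] -> counters=[0,1,0,0,1,1,1,2,1,0,0,1,0,0,0,1,1]
Step 3: insert i at [4, 9, 11, 12, 14] -> counters=[0,1,0,0,2,1,1,2,1,1,0,2,1,0,1,1,1]
Step 4: insert pts at [4, 7, 10, 14, 15] -> counters=[0,1,0,0,3,1,1,3,1,1,1,2,1,0,2,2,1]
Step 5: delete iy at [1, 6, 7, 8, 15] -> counters=[0,0,0,0,3,1,0,2,0,1,1,2,1,0,2,1,1]
Step 6: insert pts at [4, 7, 10, 14, 15] -> counters=[0,0,0,0,4,1,0,3,0,1,2,2,1,0,3,2,1]
Step 7: insert pts at [4, 7, 10, 14, 15] -> counters=[0,0,0,0,5,1,0,4,0,1,3,2,1,0,4,3,1]
Step 8: insert i at [4, 9, 11, 12, 14] -> counters=[0,0,0,0,6,1,0,4,0,2,3,3,2,0,5,3,1]
Step 9: insert pts at [4, 7, 10, 14, 15] -> counters=[0,0,0,0,7,1,0,5,0,2,4,3,2,0,6,4,1]
Step 10: delete pts at [4, 7, 10, 14, 15] -> counters=[0,0,0,0,6,1,0,4,0,2,3,3,2,0,5,3,1]
Step 11: insert iy at [1, 6, 7, 8, 15] -> counters=[0,1,0,0,6,1,1,5,1,2,3,3,2,0,5,4,1]
Step 12: insert iy at [1, 6, 7, 8, 15] -> counters=[0,2,0,0,6,1,2,6,2,2,3,3,2,0,5,5,1]
Step 13: insert pts at [4, 7, 10, 14, 15] -> counters=[0,2,0,0,7,1,2,7,2,2,4,3,2,0,6,6,1]
Final counters=[0,2,0,0,7,1,2,7,2,2,4,3,2,0,6,6,1] -> 13 nonzero

Answer: 13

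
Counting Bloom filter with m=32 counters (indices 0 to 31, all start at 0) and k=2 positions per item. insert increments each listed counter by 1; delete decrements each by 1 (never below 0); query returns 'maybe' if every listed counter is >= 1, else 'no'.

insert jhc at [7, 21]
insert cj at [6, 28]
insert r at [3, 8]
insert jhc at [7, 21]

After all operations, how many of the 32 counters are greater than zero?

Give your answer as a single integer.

Step 1: insert jhc at [7, 21] -> counters=[0,0,0,0,0,0,0,1,0,0,0,0,0,0,0,0,0,0,0,0,0,1,0,0,0,0,0,0,0,0,0,0]
Step 2: insert cj at [6, 28] -> counters=[0,0,0,0,0,0,1,1,0,0,0,0,0,0,0,0,0,0,0,0,0,1,0,0,0,0,0,0,1,0,0,0]
Step 3: insert r at [3, 8] -> counters=[0,0,0,1,0,0,1,1,1,0,0,0,0,0,0,0,0,0,0,0,0,1,0,0,0,0,0,0,1,0,0,0]
Step 4: insert jhc at [7, 21] -> counters=[0,0,0,1,0,0,1,2,1,0,0,0,0,0,0,0,0,0,0,0,0,2,0,0,0,0,0,0,1,0,0,0]
Final counters=[0,0,0,1,0,0,1,2,1,0,0,0,0,0,0,0,0,0,0,0,0,2,0,0,0,0,0,0,1,0,0,0] -> 6 nonzero

Answer: 6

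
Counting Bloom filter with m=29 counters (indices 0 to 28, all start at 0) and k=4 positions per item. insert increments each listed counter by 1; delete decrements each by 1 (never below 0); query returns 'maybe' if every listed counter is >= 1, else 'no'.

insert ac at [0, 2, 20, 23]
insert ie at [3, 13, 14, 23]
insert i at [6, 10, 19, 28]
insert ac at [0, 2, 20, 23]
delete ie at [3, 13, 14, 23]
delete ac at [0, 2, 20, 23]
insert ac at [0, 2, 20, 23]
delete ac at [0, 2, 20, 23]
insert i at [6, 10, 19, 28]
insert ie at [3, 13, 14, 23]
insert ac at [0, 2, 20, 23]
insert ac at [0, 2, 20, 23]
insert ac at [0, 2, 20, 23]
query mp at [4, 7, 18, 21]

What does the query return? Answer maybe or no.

Step 1: insert ac at [0, 2, 20, 23] -> counters=[1,0,1,0,0,0,0,0,0,0,0,0,0,0,0,0,0,0,0,0,1,0,0,1,0,0,0,0,0]
Step 2: insert ie at [3, 13, 14, 23] -> counters=[1,0,1,1,0,0,0,0,0,0,0,0,0,1,1,0,0,0,0,0,1,0,0,2,0,0,0,0,0]
Step 3: insert i at [6, 10, 19, 28] -> counters=[1,0,1,1,0,0,1,0,0,0,1,0,0,1,1,0,0,0,0,1,1,0,0,2,0,0,0,0,1]
Step 4: insert ac at [0, 2, 20, 23] -> counters=[2,0,2,1,0,0,1,0,0,0,1,0,0,1,1,0,0,0,0,1,2,0,0,3,0,0,0,0,1]
Step 5: delete ie at [3, 13, 14, 23] -> counters=[2,0,2,0,0,0,1,0,0,0,1,0,0,0,0,0,0,0,0,1,2,0,0,2,0,0,0,0,1]
Step 6: delete ac at [0, 2, 20, 23] -> counters=[1,0,1,0,0,0,1,0,0,0,1,0,0,0,0,0,0,0,0,1,1,0,0,1,0,0,0,0,1]
Step 7: insert ac at [0, 2, 20, 23] -> counters=[2,0,2,0,0,0,1,0,0,0,1,0,0,0,0,0,0,0,0,1,2,0,0,2,0,0,0,0,1]
Step 8: delete ac at [0, 2, 20, 23] -> counters=[1,0,1,0,0,0,1,0,0,0,1,0,0,0,0,0,0,0,0,1,1,0,0,1,0,0,0,0,1]
Step 9: insert i at [6, 10, 19, 28] -> counters=[1,0,1,0,0,0,2,0,0,0,2,0,0,0,0,0,0,0,0,2,1,0,0,1,0,0,0,0,2]
Step 10: insert ie at [3, 13, 14, 23] -> counters=[1,0,1,1,0,0,2,0,0,0,2,0,0,1,1,0,0,0,0,2,1,0,0,2,0,0,0,0,2]
Step 11: insert ac at [0, 2, 20, 23] -> counters=[2,0,2,1,0,0,2,0,0,0,2,0,0,1,1,0,0,0,0,2,2,0,0,3,0,0,0,0,2]
Step 12: insert ac at [0, 2, 20, 23] -> counters=[3,0,3,1,0,0,2,0,0,0,2,0,0,1,1,0,0,0,0,2,3,0,0,4,0,0,0,0,2]
Step 13: insert ac at [0, 2, 20, 23] -> counters=[4,0,4,1,0,0,2,0,0,0,2,0,0,1,1,0,0,0,0,2,4,0,0,5,0,0,0,0,2]
Query mp: check counters[4]=0 counters[7]=0 counters[18]=0 counters[21]=0 -> no

Answer: no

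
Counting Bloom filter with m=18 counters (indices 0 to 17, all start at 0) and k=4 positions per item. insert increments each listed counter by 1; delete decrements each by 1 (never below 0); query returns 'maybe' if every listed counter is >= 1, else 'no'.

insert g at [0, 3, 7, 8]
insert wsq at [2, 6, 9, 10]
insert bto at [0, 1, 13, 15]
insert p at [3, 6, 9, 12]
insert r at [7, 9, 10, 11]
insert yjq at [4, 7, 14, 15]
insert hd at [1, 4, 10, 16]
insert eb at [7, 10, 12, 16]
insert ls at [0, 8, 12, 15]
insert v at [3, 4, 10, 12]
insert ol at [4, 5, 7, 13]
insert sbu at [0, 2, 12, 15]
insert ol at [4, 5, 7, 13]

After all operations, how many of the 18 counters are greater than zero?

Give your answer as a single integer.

Answer: 17

Derivation:
Step 1: insert g at [0, 3, 7, 8] -> counters=[1,0,0,1,0,0,0,1,1,0,0,0,0,0,0,0,0,0]
Step 2: insert wsq at [2, 6, 9, 10] -> counters=[1,0,1,1,0,0,1,1,1,1,1,0,0,0,0,0,0,0]
Step 3: insert bto at [0, 1, 13, 15] -> counters=[2,1,1,1,0,0,1,1,1,1,1,0,0,1,0,1,0,0]
Step 4: insert p at [3, 6, 9, 12] -> counters=[2,1,1,2,0,0,2,1,1,2,1,0,1,1,0,1,0,0]
Step 5: insert r at [7, 9, 10, 11] -> counters=[2,1,1,2,0,0,2,2,1,3,2,1,1,1,0,1,0,0]
Step 6: insert yjq at [4, 7, 14, 15] -> counters=[2,1,1,2,1,0,2,3,1,3,2,1,1,1,1,2,0,0]
Step 7: insert hd at [1, 4, 10, 16] -> counters=[2,2,1,2,2,0,2,3,1,3,3,1,1,1,1,2,1,0]
Step 8: insert eb at [7, 10, 12, 16] -> counters=[2,2,1,2,2,0,2,4,1,3,4,1,2,1,1,2,2,0]
Step 9: insert ls at [0, 8, 12, 15] -> counters=[3,2,1,2,2,0,2,4,2,3,4,1,3,1,1,3,2,0]
Step 10: insert v at [3, 4, 10, 12] -> counters=[3,2,1,3,3,0,2,4,2,3,5,1,4,1,1,3,2,0]
Step 11: insert ol at [4, 5, 7, 13] -> counters=[3,2,1,3,4,1,2,5,2,3,5,1,4,2,1,3,2,0]
Step 12: insert sbu at [0, 2, 12, 15] -> counters=[4,2,2,3,4,1,2,5,2,3,5,1,5,2,1,4,2,0]
Step 13: insert ol at [4, 5, 7, 13] -> counters=[4,2,2,3,5,2,2,6,2,3,5,1,5,3,1,4,2,0]
Final counters=[4,2,2,3,5,2,2,6,2,3,5,1,5,3,1,4,2,0] -> 17 nonzero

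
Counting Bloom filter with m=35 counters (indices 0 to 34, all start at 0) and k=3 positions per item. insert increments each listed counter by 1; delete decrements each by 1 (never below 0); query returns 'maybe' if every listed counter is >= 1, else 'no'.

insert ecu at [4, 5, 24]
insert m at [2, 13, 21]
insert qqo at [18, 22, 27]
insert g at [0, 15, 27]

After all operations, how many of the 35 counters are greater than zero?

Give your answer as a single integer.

Step 1: insert ecu at [4, 5, 24] -> counters=[0,0,0,0,1,1,0,0,0,0,0,0,0,0,0,0,0,0,0,0,0,0,0,0,1,0,0,0,0,0,0,0,0,0,0]
Step 2: insert m at [2, 13, 21] -> counters=[0,0,1,0,1,1,0,0,0,0,0,0,0,1,0,0,0,0,0,0,0,1,0,0,1,0,0,0,0,0,0,0,0,0,0]
Step 3: insert qqo at [18, 22, 27] -> counters=[0,0,1,0,1,1,0,0,0,0,0,0,0,1,0,0,0,0,1,0,0,1,1,0,1,0,0,1,0,0,0,0,0,0,0]
Step 4: insert g at [0, 15, 27] -> counters=[1,0,1,0,1,1,0,0,0,0,0,0,0,1,0,1,0,0,1,0,0,1,1,0,1,0,0,2,0,0,0,0,0,0,0]
Final counters=[1,0,1,0,1,1,0,0,0,0,0,0,0,1,0,1,0,0,1,0,0,1,1,0,1,0,0,2,0,0,0,0,0,0,0] -> 11 nonzero

Answer: 11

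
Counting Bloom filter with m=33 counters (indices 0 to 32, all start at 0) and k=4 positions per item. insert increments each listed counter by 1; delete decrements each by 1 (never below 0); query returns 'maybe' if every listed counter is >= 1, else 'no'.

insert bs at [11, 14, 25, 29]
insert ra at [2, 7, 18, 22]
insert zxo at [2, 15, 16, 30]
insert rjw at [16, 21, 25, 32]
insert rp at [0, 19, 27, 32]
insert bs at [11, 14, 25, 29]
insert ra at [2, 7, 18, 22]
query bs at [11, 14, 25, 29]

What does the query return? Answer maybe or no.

Step 1: insert bs at [11, 14, 25, 29] -> counters=[0,0,0,0,0,0,0,0,0,0,0,1,0,0,1,0,0,0,0,0,0,0,0,0,0,1,0,0,0,1,0,0,0]
Step 2: insert ra at [2, 7, 18, 22] -> counters=[0,0,1,0,0,0,0,1,0,0,0,1,0,0,1,0,0,0,1,0,0,0,1,0,0,1,0,0,0,1,0,0,0]
Step 3: insert zxo at [2, 15, 16, 30] -> counters=[0,0,2,0,0,0,0,1,0,0,0,1,0,0,1,1,1,0,1,0,0,0,1,0,0,1,0,0,0,1,1,0,0]
Step 4: insert rjw at [16, 21, 25, 32] -> counters=[0,0,2,0,0,0,0,1,0,0,0,1,0,0,1,1,2,0,1,0,0,1,1,0,0,2,0,0,0,1,1,0,1]
Step 5: insert rp at [0, 19, 27, 32] -> counters=[1,0,2,0,0,0,0,1,0,0,0,1,0,0,1,1,2,0,1,1,0,1,1,0,0,2,0,1,0,1,1,0,2]
Step 6: insert bs at [11, 14, 25, 29] -> counters=[1,0,2,0,0,0,0,1,0,0,0,2,0,0,2,1,2,0,1,1,0,1,1,0,0,3,0,1,0,2,1,0,2]
Step 7: insert ra at [2, 7, 18, 22] -> counters=[1,0,3,0,0,0,0,2,0,0,0,2,0,0,2,1,2,0,2,1,0,1,2,0,0,3,0,1,0,2,1,0,2]
Query bs: check counters[11]=2 counters[14]=2 counters[25]=3 counters[29]=2 -> maybe

Answer: maybe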